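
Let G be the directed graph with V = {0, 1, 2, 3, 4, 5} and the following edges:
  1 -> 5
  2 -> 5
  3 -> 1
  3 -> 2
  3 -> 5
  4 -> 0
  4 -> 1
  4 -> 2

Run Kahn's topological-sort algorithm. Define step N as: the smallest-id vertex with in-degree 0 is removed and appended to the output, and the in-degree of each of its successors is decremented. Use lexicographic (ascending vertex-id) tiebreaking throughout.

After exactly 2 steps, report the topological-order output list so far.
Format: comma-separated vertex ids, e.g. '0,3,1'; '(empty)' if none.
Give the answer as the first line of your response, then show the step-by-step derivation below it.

3,4

step 1: output 3; order=[3]; indeg=(1,1,1,0,0,2)
step 2: output 4; order=[3,4]; indeg=(0,0,0,0,0,2)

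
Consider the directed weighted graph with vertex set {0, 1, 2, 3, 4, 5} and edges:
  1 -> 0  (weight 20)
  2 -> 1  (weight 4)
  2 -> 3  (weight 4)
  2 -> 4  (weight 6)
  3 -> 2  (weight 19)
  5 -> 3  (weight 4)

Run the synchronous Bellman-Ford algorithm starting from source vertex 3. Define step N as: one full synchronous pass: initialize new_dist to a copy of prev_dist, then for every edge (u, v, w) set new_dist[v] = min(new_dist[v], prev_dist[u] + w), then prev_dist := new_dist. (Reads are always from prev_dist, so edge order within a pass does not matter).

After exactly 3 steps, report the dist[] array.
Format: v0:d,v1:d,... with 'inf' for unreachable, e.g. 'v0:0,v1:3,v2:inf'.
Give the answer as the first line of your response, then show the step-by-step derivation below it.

v0:43,v1:23,v2:19,v3:0,v4:25,v5:inf

step 1: dist = v0:inf,v1:inf,v2:19,v3:0,v4:inf,v5:inf
step 2: dist = v0:inf,v1:23,v2:19,v3:0,v4:25,v5:inf
step 3: dist = v0:43,v1:23,v2:19,v3:0,v4:25,v5:inf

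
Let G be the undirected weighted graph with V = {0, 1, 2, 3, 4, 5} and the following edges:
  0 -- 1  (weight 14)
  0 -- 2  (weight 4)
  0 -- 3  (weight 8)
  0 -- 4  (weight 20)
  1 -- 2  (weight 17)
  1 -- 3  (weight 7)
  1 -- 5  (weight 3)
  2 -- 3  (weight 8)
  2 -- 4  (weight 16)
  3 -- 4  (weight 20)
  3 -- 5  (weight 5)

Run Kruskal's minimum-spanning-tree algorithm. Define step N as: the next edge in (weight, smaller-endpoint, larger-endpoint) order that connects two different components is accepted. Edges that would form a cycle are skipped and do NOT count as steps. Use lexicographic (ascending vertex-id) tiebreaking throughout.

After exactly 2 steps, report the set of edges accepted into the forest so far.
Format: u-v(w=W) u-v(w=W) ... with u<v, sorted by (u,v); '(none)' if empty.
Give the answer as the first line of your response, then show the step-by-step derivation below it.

0-2(w=4) 1-5(w=3)

step 1: add edge 1-5 (w=3); MST = {1-5(w=3)}
step 2: add edge 0-2 (w=4); MST = {0-2(w=4) 1-5(w=3)}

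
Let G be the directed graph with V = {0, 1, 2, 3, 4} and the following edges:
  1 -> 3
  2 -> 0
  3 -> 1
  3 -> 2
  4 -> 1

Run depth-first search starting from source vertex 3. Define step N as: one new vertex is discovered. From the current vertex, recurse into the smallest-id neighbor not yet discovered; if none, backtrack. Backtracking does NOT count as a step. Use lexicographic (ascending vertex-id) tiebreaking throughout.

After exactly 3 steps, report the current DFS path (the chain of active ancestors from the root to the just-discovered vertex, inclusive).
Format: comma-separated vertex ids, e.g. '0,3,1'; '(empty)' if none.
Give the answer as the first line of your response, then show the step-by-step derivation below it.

3,2

step 1: discover 3; path=3; order=3
step 2: discover 1; path=3>1; order=3,1
step 3: discover 2; path=3>2; order=3,1,2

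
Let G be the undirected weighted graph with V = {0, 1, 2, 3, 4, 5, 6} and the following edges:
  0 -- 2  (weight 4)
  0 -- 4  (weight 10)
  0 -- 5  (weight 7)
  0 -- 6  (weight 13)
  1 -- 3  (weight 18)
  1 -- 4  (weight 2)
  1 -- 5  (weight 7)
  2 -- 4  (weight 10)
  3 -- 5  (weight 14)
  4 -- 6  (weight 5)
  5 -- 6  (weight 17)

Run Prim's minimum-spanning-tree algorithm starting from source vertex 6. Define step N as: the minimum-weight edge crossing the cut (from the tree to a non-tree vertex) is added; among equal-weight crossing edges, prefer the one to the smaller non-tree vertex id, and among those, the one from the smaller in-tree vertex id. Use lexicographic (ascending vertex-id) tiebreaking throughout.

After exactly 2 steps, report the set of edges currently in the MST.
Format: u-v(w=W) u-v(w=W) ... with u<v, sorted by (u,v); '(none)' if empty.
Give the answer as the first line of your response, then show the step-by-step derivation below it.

1-4(w=2) 4-6(w=5)

step 1: add edge 4-6 (w=5); MST = {4-6(w=5)}
step 2: add edge 1-4 (w=2); MST = {1-4(w=2) 4-6(w=5)}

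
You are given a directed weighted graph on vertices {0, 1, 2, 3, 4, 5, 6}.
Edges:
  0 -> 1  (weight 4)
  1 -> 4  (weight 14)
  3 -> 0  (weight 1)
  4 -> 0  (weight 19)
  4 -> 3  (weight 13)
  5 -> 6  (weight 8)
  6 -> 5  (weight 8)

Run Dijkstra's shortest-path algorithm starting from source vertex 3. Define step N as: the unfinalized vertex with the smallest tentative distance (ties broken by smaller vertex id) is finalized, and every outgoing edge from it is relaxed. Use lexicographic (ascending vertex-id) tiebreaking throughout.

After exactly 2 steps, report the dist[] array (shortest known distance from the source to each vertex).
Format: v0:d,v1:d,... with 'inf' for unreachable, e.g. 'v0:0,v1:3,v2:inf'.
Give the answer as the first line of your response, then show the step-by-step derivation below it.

v0:1,v1:5,v2:inf,v3:0,v4:inf,v5:inf,v6:inf

step 1: dist = v0:1,v1:inf,v2:inf,v3:0,v4:inf,v5:inf,v6:inf
step 2: dist = v0:1,v1:5,v2:inf,v3:0,v4:inf,v5:inf,v6:inf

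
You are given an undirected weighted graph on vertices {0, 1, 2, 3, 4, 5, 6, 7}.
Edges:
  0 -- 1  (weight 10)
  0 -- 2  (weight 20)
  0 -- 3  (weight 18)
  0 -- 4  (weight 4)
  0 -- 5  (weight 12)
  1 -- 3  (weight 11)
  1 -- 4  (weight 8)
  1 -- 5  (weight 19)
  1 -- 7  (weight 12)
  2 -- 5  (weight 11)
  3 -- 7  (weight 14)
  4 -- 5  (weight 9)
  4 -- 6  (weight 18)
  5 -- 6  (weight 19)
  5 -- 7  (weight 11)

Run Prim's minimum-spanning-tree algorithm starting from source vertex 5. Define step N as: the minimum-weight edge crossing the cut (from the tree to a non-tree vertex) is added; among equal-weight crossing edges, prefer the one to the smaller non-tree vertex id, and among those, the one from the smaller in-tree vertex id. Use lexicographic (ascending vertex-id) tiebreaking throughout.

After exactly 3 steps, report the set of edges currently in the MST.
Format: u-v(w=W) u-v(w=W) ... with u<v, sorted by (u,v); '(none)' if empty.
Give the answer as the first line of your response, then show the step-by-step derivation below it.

0-4(w=4) 1-4(w=8) 4-5(w=9)

step 1: add edge 4-5 (w=9); MST = {4-5(w=9)}
step 2: add edge 0-4 (w=4); MST = {0-4(w=4) 4-5(w=9)}
step 3: add edge 1-4 (w=8); MST = {0-4(w=4) 1-4(w=8) 4-5(w=9)}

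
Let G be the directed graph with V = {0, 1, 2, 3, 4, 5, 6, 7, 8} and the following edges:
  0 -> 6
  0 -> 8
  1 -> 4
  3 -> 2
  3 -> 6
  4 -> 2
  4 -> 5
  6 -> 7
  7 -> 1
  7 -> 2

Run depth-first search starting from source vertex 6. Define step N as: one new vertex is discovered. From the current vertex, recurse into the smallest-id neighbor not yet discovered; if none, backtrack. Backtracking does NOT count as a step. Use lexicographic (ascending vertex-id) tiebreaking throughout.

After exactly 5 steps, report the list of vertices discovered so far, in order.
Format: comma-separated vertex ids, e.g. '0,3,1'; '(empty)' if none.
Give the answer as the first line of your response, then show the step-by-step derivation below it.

6,7,1,4,2

step 1: discover 6; path=6; order=6
step 2: discover 7; path=6>7; order=6,7
step 3: discover 1; path=6>7>1; order=6,7,1
step 4: discover 4; path=6>7>1>4; order=6,7,1,4
step 5: discover 2; path=6>7>1>4>2; order=6,7,1,4,2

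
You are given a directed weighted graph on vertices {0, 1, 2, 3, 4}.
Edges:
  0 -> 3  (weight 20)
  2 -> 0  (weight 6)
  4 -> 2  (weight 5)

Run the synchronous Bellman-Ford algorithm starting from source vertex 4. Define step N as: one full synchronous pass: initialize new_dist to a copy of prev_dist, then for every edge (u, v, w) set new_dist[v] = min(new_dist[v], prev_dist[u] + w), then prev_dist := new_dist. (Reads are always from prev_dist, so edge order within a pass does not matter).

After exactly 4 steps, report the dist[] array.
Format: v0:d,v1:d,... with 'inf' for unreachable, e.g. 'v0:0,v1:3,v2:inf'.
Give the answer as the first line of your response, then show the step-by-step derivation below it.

v0:11,v1:inf,v2:5,v3:31,v4:0

step 1: dist = v0:inf,v1:inf,v2:5,v3:inf,v4:0
step 2: dist = v0:11,v1:inf,v2:5,v3:inf,v4:0
step 3: dist = v0:11,v1:inf,v2:5,v3:31,v4:0
step 4: dist = v0:11,v1:inf,v2:5,v3:31,v4:0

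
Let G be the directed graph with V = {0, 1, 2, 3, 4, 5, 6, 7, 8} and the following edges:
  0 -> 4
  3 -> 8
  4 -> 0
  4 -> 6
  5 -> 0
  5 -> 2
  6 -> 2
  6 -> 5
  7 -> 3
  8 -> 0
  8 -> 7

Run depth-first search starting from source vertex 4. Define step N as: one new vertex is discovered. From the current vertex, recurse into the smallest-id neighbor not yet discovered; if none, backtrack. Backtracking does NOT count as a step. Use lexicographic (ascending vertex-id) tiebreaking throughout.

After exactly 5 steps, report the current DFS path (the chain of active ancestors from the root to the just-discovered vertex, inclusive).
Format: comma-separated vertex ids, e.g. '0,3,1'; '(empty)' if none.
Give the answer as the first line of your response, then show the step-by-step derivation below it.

4,6,5

step 1: discover 4; path=4; order=4
step 2: discover 0; path=4>0; order=4,0
step 3: discover 6; path=4>6; order=4,0,6
step 4: discover 2; path=4>6>2; order=4,0,6,2
step 5: discover 5; path=4>6>5; order=4,0,6,2,5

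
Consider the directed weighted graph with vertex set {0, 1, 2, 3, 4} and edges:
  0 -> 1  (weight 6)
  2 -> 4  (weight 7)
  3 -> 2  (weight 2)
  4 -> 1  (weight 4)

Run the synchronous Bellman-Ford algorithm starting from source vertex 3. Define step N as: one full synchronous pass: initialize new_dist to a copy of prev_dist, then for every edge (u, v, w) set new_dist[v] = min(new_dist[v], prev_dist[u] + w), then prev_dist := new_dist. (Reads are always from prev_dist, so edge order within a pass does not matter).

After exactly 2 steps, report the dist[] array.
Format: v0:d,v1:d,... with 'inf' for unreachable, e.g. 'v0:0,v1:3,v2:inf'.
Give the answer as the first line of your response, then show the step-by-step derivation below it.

v0:inf,v1:inf,v2:2,v3:0,v4:9

step 1: dist = v0:inf,v1:inf,v2:2,v3:0,v4:inf
step 2: dist = v0:inf,v1:inf,v2:2,v3:0,v4:9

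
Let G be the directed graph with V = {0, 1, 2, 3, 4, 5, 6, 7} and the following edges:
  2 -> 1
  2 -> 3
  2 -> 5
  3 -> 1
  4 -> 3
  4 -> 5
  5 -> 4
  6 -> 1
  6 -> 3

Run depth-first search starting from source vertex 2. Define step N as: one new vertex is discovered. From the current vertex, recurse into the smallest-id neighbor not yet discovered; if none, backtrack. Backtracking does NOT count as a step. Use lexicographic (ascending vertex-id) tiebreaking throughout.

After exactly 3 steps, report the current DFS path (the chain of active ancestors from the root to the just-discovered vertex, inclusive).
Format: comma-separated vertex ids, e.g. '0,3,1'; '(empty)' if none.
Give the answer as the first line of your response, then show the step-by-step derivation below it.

2,3

step 1: discover 2; path=2; order=2
step 2: discover 1; path=2>1; order=2,1
step 3: discover 3; path=2>3; order=2,1,3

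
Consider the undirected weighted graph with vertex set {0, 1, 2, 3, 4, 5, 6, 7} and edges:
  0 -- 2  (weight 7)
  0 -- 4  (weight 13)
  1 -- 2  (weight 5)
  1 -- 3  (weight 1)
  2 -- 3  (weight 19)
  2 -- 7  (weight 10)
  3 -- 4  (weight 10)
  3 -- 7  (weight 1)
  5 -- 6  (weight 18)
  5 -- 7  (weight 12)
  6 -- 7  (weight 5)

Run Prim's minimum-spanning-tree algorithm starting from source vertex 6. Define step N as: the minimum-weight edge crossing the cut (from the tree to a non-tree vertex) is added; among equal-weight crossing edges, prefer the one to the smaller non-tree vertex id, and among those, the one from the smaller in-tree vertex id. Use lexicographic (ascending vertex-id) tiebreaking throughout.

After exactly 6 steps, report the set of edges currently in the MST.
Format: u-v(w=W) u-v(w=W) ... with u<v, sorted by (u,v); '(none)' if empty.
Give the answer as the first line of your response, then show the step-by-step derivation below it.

0-2(w=7) 1-2(w=5) 1-3(w=1) 3-4(w=10) 3-7(w=1) 6-7(w=5)

step 1: add edge 6-7 (w=5); MST = {6-7(w=5)}
step 2: add edge 3-7 (w=1); MST = {3-7(w=1) 6-7(w=5)}
step 3: add edge 1-3 (w=1); MST = {1-3(w=1) 3-7(w=1) 6-7(w=5)}
step 4: add edge 1-2 (w=5); MST = {1-2(w=5) 1-3(w=1) 3-7(w=1) 6-7(w=5)}
step 5: add edge 0-2 (w=7); MST = {0-2(w=7) 1-2(w=5) 1-3(w=1) 3-7(w=1) 6-7(w=5)}
step 6: add edge 3-4 (w=10); MST = {0-2(w=7) 1-2(w=5) 1-3(w=1) 3-4(w=10) 3-7(w=1) 6-7(w=5)}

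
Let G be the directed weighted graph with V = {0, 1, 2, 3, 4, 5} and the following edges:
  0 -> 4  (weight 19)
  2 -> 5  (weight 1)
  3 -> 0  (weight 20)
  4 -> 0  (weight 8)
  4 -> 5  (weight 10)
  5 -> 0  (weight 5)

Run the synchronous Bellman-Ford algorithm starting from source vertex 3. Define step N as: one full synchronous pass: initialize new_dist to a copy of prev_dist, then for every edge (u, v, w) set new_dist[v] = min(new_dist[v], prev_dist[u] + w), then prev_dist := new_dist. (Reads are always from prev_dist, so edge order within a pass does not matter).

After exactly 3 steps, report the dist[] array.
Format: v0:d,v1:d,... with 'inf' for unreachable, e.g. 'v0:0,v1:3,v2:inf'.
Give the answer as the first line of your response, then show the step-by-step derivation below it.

v0:20,v1:inf,v2:inf,v3:0,v4:39,v5:49

step 1: dist = v0:20,v1:inf,v2:inf,v3:0,v4:inf,v5:inf
step 2: dist = v0:20,v1:inf,v2:inf,v3:0,v4:39,v5:inf
step 3: dist = v0:20,v1:inf,v2:inf,v3:0,v4:39,v5:49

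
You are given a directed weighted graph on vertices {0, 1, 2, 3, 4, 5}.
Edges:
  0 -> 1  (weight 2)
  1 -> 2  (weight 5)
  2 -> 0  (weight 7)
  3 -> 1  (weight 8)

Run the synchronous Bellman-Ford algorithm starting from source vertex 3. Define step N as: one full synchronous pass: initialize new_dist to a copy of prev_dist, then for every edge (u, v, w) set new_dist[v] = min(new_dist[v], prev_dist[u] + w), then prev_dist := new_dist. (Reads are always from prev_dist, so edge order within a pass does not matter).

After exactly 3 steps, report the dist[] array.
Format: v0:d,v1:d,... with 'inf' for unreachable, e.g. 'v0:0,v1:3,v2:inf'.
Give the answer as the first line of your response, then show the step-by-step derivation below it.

v0:20,v1:8,v2:13,v3:0,v4:inf,v5:inf

step 1: dist = v0:inf,v1:8,v2:inf,v3:0,v4:inf,v5:inf
step 2: dist = v0:inf,v1:8,v2:13,v3:0,v4:inf,v5:inf
step 3: dist = v0:20,v1:8,v2:13,v3:0,v4:inf,v5:inf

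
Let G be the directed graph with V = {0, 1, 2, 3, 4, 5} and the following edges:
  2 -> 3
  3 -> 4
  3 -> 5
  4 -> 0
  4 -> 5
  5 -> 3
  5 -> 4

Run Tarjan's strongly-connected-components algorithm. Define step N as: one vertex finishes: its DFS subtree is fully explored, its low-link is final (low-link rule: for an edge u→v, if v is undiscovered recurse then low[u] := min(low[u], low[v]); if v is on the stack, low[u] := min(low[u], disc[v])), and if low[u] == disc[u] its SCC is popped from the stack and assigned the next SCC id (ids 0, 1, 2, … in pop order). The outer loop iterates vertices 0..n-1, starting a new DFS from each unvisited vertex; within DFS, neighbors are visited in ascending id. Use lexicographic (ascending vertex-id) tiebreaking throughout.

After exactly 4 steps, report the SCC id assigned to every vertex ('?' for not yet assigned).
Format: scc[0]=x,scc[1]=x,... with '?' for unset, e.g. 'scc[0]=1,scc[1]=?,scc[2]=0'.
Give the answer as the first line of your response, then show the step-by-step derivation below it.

scc[0]=0,scc[1]=1,scc[2]=?,scc[3]=?,scc[4]=?,scc[5]=?

step 1: low=(low[0]=0,low[1]=?,low[2]=?,low[3]=?,low[4]=?,low[5]=?); scc=(scc[0]=0,scc[1]=?,scc[2]=?,scc[3]=?,scc[4]=?,scc[5]=?)
step 2: low=(low[0]=0,low[1]=1,low[2]=?,low[3]=?,low[4]=?,low[5]=?); scc=(scc[0]=0,scc[1]=1,scc[2]=?,scc[3]=?,scc[4]=?,scc[5]=?)
step 3: low=(low[0]=0,low[1]=1,low[2]=2,low[3]=3,low[4]=4,low[5]=3); scc=(scc[0]=0,scc[1]=1,scc[2]=?,scc[3]=?,scc[4]=?,scc[5]=?)
step 4: low=(low[0]=0,low[1]=1,low[2]=2,low[3]=3,low[4]=3,low[5]=3); scc=(scc[0]=0,scc[1]=1,scc[2]=?,scc[3]=?,scc[4]=?,scc[5]=?)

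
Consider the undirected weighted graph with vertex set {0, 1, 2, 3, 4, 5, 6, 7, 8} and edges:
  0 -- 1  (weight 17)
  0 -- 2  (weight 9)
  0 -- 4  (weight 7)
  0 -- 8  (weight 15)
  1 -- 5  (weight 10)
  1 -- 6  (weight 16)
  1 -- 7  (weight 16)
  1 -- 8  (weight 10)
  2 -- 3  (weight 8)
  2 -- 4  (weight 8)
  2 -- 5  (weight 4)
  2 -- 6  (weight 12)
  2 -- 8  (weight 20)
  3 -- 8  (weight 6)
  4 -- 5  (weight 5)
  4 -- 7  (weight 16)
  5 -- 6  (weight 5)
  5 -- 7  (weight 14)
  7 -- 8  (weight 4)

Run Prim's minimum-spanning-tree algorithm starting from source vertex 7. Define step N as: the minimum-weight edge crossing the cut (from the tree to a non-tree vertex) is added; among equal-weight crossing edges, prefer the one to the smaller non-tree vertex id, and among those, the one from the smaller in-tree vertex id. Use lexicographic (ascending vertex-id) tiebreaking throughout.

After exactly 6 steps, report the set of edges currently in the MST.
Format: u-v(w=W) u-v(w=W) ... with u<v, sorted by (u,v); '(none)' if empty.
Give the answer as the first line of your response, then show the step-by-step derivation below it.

2-3(w=8) 2-5(w=4) 3-8(w=6) 4-5(w=5) 5-6(w=5) 7-8(w=4)

step 1: add edge 7-8 (w=4); MST = {7-8(w=4)}
step 2: add edge 3-8 (w=6); MST = {3-8(w=6) 7-8(w=4)}
step 3: add edge 2-3 (w=8); MST = {2-3(w=8) 3-8(w=6) 7-8(w=4)}
step 4: add edge 2-5 (w=4); MST = {2-3(w=8) 2-5(w=4) 3-8(w=6) 7-8(w=4)}
step 5: add edge 4-5 (w=5); MST = {2-3(w=8) 2-5(w=4) 3-8(w=6) 4-5(w=5) 7-8(w=4)}
step 6: add edge 5-6 (w=5); MST = {2-3(w=8) 2-5(w=4) 3-8(w=6) 4-5(w=5) 5-6(w=5) 7-8(w=4)}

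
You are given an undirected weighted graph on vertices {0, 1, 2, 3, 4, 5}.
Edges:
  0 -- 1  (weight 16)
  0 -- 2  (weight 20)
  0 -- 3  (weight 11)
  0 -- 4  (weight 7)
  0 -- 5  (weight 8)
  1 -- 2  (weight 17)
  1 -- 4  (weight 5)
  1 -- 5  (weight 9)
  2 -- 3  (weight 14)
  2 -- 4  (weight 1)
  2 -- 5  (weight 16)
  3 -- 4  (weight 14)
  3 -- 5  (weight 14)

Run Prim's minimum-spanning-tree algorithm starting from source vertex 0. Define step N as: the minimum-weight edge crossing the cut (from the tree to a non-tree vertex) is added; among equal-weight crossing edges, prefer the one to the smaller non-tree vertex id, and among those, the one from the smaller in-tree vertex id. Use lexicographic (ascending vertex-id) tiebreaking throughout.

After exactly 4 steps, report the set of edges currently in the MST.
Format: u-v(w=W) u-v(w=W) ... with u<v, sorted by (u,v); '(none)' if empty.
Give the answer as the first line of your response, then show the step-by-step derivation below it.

0-4(w=7) 0-5(w=8) 1-4(w=5) 2-4(w=1)

step 1: add edge 0-4 (w=7); MST = {0-4(w=7)}
step 2: add edge 2-4 (w=1); MST = {0-4(w=7) 2-4(w=1)}
step 3: add edge 1-4 (w=5); MST = {0-4(w=7) 1-4(w=5) 2-4(w=1)}
step 4: add edge 0-5 (w=8); MST = {0-4(w=7) 0-5(w=8) 1-4(w=5) 2-4(w=1)}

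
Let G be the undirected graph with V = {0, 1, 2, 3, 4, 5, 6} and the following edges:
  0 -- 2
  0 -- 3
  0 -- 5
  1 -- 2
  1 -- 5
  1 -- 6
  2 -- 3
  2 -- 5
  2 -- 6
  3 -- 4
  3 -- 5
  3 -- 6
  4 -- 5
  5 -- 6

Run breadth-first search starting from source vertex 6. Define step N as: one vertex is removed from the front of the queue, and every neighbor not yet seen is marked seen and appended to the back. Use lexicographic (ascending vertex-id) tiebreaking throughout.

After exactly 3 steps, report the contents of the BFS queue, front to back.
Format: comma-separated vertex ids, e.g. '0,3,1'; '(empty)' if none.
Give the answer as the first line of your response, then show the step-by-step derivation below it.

3,5,0

step 1: dequeue 6; queue=[1,2,3,5]; order=6
step 2: dequeue 1; queue=[2,3,5]; order=6,1
step 3: dequeue 2; queue=[3,5,0]; order=6,1,2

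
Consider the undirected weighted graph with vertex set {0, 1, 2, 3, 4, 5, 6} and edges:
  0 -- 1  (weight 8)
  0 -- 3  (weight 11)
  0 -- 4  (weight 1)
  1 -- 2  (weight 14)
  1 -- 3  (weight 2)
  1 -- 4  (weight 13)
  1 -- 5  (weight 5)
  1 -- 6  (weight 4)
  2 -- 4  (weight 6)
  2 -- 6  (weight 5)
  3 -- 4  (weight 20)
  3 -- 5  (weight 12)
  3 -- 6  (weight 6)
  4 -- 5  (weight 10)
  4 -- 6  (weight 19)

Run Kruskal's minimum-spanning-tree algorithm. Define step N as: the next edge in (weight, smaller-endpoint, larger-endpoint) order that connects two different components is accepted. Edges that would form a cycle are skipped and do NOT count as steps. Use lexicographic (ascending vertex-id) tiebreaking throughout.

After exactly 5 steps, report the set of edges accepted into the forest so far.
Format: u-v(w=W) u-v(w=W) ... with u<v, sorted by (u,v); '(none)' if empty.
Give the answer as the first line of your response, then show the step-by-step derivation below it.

0-4(w=1) 1-3(w=2) 1-5(w=5) 1-6(w=4) 2-6(w=5)

step 1: add edge 0-4 (w=1); MST = {0-4(w=1)}
step 2: add edge 1-3 (w=2); MST = {0-4(w=1) 1-3(w=2)}
step 3: add edge 1-6 (w=4); MST = {0-4(w=1) 1-3(w=2) 1-6(w=4)}
step 4: add edge 1-5 (w=5); MST = {0-4(w=1) 1-3(w=2) 1-5(w=5) 1-6(w=4)}
step 5: add edge 2-6 (w=5); MST = {0-4(w=1) 1-3(w=2) 1-5(w=5) 1-6(w=4) 2-6(w=5)}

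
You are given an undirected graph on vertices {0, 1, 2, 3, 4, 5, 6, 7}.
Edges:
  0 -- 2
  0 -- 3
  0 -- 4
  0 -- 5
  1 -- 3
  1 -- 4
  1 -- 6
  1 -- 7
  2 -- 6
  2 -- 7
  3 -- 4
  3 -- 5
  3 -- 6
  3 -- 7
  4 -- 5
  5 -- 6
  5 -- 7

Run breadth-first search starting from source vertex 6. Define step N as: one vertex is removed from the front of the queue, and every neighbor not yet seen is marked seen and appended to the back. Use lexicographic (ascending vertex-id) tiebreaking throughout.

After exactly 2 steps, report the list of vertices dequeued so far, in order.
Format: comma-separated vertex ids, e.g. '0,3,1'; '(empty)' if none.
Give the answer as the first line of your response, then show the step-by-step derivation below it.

6,1

step 1: dequeue 6; queue=[1,2,3,5]; order=6
step 2: dequeue 1; queue=[2,3,5,4,7]; order=6,1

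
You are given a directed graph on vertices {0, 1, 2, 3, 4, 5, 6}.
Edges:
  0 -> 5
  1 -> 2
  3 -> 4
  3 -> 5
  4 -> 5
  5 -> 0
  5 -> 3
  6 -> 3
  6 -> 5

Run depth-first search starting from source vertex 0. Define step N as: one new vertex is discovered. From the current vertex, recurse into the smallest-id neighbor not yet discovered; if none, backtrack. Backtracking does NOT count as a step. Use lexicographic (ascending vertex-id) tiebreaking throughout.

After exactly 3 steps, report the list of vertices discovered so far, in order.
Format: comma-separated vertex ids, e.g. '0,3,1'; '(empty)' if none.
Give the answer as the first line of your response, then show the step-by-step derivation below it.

0,5,3

step 1: discover 0; path=0; order=0
step 2: discover 5; path=0>5; order=0,5
step 3: discover 3; path=0>5>3; order=0,5,3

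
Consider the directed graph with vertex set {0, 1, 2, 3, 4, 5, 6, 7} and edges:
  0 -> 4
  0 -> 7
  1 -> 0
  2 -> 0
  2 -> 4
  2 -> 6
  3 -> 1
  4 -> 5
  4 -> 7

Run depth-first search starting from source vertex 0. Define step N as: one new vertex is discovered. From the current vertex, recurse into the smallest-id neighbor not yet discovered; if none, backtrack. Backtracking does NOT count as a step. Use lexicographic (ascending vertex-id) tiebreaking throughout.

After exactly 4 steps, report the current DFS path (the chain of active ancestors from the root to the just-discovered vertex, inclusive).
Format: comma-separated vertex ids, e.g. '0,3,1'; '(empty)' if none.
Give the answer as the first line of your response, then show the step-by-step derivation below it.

0,4,7

step 1: discover 0; path=0; order=0
step 2: discover 4; path=0>4; order=0,4
step 3: discover 5; path=0>4>5; order=0,4,5
step 4: discover 7; path=0>4>7; order=0,4,5,7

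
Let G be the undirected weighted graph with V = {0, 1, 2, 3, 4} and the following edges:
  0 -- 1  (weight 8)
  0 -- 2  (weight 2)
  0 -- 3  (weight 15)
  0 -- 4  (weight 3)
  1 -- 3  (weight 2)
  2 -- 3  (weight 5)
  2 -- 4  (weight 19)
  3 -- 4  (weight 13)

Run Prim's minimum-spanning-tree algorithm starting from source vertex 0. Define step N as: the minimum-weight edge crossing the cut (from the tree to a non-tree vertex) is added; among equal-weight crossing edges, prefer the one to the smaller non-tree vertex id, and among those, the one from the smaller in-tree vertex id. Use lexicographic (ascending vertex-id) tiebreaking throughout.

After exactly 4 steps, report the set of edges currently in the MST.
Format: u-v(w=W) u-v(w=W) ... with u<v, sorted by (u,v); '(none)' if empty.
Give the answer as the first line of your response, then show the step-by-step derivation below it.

0-2(w=2) 0-4(w=3) 1-3(w=2) 2-3(w=5)

step 1: add edge 0-2 (w=2); MST = {0-2(w=2)}
step 2: add edge 0-4 (w=3); MST = {0-2(w=2) 0-4(w=3)}
step 3: add edge 2-3 (w=5); MST = {0-2(w=2) 0-4(w=3) 2-3(w=5)}
step 4: add edge 1-3 (w=2); MST = {0-2(w=2) 0-4(w=3) 1-3(w=2) 2-3(w=5)}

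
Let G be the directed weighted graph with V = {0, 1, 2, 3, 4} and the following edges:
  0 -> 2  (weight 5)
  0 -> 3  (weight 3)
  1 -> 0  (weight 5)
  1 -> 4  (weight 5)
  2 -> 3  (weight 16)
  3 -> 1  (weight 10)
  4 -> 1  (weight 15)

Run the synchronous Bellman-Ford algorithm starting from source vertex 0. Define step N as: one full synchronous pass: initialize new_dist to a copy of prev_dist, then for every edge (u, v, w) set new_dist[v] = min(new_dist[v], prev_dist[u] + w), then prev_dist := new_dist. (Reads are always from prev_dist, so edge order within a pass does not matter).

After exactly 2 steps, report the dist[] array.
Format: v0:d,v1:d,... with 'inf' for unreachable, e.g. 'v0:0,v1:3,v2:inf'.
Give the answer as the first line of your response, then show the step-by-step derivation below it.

v0:0,v1:13,v2:5,v3:3,v4:inf

step 1: dist = v0:0,v1:inf,v2:5,v3:3,v4:inf
step 2: dist = v0:0,v1:13,v2:5,v3:3,v4:inf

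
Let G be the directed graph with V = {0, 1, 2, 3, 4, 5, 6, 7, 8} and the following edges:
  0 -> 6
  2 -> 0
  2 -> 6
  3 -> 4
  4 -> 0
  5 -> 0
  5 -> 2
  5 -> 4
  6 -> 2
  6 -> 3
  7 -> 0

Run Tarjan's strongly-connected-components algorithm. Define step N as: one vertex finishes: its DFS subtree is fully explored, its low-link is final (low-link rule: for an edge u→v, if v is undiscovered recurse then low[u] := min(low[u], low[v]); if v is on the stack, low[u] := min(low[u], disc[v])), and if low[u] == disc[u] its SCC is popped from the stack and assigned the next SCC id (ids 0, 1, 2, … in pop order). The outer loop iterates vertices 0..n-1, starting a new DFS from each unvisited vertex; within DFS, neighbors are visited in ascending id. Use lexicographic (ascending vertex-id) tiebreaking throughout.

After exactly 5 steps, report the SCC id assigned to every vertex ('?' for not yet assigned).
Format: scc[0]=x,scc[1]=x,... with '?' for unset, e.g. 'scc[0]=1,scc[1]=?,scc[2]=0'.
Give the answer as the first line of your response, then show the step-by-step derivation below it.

scc[0]=0,scc[1]=?,scc[2]=0,scc[3]=0,scc[4]=0,scc[5]=?,scc[6]=0,scc[7]=?,scc[8]=?

step 1: low=(low[0]=0,low[1]=?,low[2]=0,low[3]=?,low[4]=?,low[5]=?,low[6]=1,low[7]=?,low[8]=?); scc=(scc[0]=?,scc[1]=?,scc[2]=?,scc[3]=?,scc[4]=?,scc[5]=?,scc[6]=?,scc[7]=?,scc[8]=?)
step 2: low=(low[0]=0,low[1]=?,low[2]=0,low[3]=3,low[4]=0,low[5]=?,low[6]=0,low[7]=?,low[8]=?); scc=(scc[0]=?,scc[1]=?,scc[2]=?,scc[3]=?,scc[4]=?,scc[5]=?,scc[6]=?,scc[7]=?,scc[8]=?)
step 3: low=(low[0]=0,low[1]=?,low[2]=0,low[3]=0,low[4]=0,low[5]=?,low[6]=0,low[7]=?,low[8]=?); scc=(scc[0]=?,scc[1]=?,scc[2]=?,scc[3]=?,scc[4]=?,scc[5]=?,scc[6]=?,scc[7]=?,scc[8]=?)
step 4: low=(low[0]=0,low[1]=?,low[2]=0,low[3]=0,low[4]=0,low[5]=?,low[6]=0,low[7]=?,low[8]=?); scc=(scc[0]=?,scc[1]=?,scc[2]=?,scc[3]=?,scc[4]=?,scc[5]=?,scc[6]=?,scc[7]=?,scc[8]=?)
step 5: low=(low[0]=0,low[1]=?,low[2]=0,low[3]=0,low[4]=0,low[5]=?,low[6]=0,low[7]=?,low[8]=?); scc=(scc[0]=0,scc[1]=?,scc[2]=0,scc[3]=0,scc[4]=0,scc[5]=?,scc[6]=0,scc[7]=?,scc[8]=?)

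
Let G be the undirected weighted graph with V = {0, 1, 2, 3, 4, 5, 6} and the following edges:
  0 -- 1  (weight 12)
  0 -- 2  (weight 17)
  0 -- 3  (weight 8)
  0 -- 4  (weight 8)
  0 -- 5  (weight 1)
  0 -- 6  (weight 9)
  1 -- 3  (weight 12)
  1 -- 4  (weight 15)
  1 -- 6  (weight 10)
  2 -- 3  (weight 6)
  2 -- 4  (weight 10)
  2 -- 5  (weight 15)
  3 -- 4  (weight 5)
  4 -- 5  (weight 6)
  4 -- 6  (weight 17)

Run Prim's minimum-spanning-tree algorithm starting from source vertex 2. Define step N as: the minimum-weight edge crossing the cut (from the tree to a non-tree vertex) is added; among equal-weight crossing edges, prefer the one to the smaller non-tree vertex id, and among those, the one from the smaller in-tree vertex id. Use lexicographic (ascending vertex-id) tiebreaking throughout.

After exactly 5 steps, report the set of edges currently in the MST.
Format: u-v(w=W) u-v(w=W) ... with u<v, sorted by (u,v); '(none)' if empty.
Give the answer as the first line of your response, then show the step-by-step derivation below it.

0-5(w=1) 0-6(w=9) 2-3(w=6) 3-4(w=5) 4-5(w=6)

step 1: add edge 2-3 (w=6); MST = {2-3(w=6)}
step 2: add edge 3-4 (w=5); MST = {2-3(w=6) 3-4(w=5)}
step 3: add edge 4-5 (w=6); MST = {2-3(w=6) 3-4(w=5) 4-5(w=6)}
step 4: add edge 0-5 (w=1); MST = {0-5(w=1) 2-3(w=6) 3-4(w=5) 4-5(w=6)}
step 5: add edge 0-6 (w=9); MST = {0-5(w=1) 0-6(w=9) 2-3(w=6) 3-4(w=5) 4-5(w=6)}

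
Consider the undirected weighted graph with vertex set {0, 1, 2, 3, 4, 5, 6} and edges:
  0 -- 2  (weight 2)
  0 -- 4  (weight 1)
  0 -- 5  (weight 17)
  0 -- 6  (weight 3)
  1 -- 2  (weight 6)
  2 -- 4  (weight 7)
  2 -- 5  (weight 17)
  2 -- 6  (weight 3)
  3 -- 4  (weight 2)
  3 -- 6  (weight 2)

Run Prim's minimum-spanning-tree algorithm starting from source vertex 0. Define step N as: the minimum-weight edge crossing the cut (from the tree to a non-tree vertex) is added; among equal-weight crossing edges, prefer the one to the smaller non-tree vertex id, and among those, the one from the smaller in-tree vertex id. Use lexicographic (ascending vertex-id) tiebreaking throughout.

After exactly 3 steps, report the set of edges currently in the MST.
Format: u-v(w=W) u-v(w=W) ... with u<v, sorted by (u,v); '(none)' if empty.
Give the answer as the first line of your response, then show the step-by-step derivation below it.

0-2(w=2) 0-4(w=1) 3-4(w=2)

step 1: add edge 0-4 (w=1); MST = {0-4(w=1)}
step 2: add edge 0-2 (w=2); MST = {0-2(w=2) 0-4(w=1)}
step 3: add edge 3-4 (w=2); MST = {0-2(w=2) 0-4(w=1) 3-4(w=2)}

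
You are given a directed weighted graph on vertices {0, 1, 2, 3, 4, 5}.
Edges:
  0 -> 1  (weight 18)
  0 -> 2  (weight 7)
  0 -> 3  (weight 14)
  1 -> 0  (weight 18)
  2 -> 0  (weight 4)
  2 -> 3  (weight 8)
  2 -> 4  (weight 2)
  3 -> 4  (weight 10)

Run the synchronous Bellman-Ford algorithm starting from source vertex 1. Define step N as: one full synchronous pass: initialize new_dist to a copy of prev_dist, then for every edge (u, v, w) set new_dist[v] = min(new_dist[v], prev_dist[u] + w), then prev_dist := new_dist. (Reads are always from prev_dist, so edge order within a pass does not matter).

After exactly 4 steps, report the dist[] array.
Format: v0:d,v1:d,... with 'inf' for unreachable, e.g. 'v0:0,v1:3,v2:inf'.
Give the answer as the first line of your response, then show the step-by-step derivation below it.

v0:18,v1:0,v2:25,v3:32,v4:27,v5:inf

step 1: dist = v0:18,v1:0,v2:inf,v3:inf,v4:inf,v5:inf
step 2: dist = v0:18,v1:0,v2:25,v3:32,v4:inf,v5:inf
step 3: dist = v0:18,v1:0,v2:25,v3:32,v4:27,v5:inf
step 4: dist = v0:18,v1:0,v2:25,v3:32,v4:27,v5:inf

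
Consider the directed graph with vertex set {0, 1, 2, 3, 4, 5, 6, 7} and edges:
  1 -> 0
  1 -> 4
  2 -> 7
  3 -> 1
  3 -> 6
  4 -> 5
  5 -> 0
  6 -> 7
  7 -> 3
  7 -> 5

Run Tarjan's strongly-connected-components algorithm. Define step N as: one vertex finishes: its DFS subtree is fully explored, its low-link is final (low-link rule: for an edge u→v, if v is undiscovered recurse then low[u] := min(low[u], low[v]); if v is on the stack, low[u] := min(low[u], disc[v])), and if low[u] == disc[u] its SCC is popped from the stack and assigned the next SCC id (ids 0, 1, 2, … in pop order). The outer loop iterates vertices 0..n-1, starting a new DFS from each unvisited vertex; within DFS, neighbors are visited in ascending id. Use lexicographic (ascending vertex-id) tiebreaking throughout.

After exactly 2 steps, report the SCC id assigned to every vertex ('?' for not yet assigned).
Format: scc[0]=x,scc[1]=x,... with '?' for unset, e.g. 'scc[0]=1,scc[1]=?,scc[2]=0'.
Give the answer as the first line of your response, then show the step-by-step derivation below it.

scc[0]=0,scc[1]=?,scc[2]=?,scc[3]=?,scc[4]=?,scc[5]=1,scc[6]=?,scc[7]=?

step 1: low=(low[0]=0,low[1]=?,low[2]=?,low[3]=?,low[4]=?,low[5]=?,low[6]=?,low[7]=?); scc=(scc[0]=0,scc[1]=?,scc[2]=?,scc[3]=?,scc[4]=?,scc[5]=?,scc[6]=?,scc[7]=?)
step 2: low=(low[0]=0,low[1]=1,low[2]=?,low[3]=?,low[4]=2,low[5]=3,low[6]=?,low[7]=?); scc=(scc[0]=0,scc[1]=?,scc[2]=?,scc[3]=?,scc[4]=?,scc[5]=1,scc[6]=?,scc[7]=?)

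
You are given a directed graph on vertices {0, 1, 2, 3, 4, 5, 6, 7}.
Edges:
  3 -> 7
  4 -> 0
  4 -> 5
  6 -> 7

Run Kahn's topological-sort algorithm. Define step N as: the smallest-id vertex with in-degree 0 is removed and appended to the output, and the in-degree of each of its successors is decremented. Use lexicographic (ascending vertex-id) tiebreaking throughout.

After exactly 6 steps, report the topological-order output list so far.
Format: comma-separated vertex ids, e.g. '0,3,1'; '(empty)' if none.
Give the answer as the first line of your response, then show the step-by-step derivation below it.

1,2,3,4,0,5

step 1: output 1; order=[1]; indeg=(1,0,0,0,0,1,0,2)
step 2: output 2; order=[1,2]; indeg=(1,0,0,0,0,1,0,2)
step 3: output 3; order=[1,2,3]; indeg=(1,0,0,0,0,1,0,1)
step 4: output 4; order=[1,2,3,4]; indeg=(0,0,0,0,0,0,0,1)
step 5: output 0; order=[1,2,3,4,0]; indeg=(0,0,0,0,0,0,0,1)
step 6: output 5; order=[1,2,3,4,0,5]; indeg=(0,0,0,0,0,0,0,1)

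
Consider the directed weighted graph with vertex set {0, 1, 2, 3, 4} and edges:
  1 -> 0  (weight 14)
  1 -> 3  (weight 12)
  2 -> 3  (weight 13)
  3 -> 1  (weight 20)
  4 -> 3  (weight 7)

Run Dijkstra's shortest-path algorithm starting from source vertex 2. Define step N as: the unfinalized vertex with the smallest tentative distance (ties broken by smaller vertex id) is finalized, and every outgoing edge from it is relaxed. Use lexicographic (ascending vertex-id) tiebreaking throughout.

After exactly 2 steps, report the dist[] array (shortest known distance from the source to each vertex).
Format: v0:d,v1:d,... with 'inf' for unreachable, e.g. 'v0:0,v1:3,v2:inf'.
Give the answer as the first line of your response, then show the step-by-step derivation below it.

v0:inf,v1:33,v2:0,v3:13,v4:inf

step 1: dist = v0:inf,v1:inf,v2:0,v3:13,v4:inf
step 2: dist = v0:inf,v1:33,v2:0,v3:13,v4:inf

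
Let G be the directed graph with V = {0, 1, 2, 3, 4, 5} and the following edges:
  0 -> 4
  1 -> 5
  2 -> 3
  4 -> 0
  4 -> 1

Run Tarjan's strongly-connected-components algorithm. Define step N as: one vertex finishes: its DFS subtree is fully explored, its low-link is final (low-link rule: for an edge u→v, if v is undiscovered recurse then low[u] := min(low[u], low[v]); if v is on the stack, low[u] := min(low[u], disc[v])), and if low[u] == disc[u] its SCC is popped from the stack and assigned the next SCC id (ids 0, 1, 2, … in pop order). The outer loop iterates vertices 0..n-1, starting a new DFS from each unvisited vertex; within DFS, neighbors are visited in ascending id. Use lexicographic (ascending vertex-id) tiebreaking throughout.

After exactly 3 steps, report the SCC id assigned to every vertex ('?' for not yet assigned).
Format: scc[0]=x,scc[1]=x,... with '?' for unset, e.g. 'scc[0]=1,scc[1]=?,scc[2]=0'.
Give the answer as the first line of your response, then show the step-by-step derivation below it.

scc[0]=?,scc[1]=1,scc[2]=?,scc[3]=?,scc[4]=?,scc[5]=0

step 1: low=(low[0]=0,low[1]=2,low[2]=?,low[3]=?,low[4]=0,low[5]=3); scc=(scc[0]=?,scc[1]=?,scc[2]=?,scc[3]=?,scc[4]=?,scc[5]=0)
step 2: low=(low[0]=0,low[1]=2,low[2]=?,low[3]=?,low[4]=0,low[5]=3); scc=(scc[0]=?,scc[1]=1,scc[2]=?,scc[3]=?,scc[4]=?,scc[5]=0)
step 3: low=(low[0]=0,low[1]=2,low[2]=?,low[3]=?,low[4]=0,low[5]=3); scc=(scc[0]=?,scc[1]=1,scc[2]=?,scc[3]=?,scc[4]=?,scc[5]=0)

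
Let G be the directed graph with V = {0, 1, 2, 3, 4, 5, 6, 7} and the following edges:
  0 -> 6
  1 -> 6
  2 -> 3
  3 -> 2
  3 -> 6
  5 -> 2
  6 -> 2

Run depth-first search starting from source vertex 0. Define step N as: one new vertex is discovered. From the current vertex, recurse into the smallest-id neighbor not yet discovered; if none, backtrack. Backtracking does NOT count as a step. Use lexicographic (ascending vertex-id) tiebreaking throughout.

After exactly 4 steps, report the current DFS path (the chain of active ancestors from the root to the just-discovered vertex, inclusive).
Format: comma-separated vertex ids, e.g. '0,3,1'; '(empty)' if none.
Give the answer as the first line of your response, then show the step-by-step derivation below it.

0,6,2,3

step 1: discover 0; path=0; order=0
step 2: discover 6; path=0>6; order=0,6
step 3: discover 2; path=0>6>2; order=0,6,2
step 4: discover 3; path=0>6>2>3; order=0,6,2,3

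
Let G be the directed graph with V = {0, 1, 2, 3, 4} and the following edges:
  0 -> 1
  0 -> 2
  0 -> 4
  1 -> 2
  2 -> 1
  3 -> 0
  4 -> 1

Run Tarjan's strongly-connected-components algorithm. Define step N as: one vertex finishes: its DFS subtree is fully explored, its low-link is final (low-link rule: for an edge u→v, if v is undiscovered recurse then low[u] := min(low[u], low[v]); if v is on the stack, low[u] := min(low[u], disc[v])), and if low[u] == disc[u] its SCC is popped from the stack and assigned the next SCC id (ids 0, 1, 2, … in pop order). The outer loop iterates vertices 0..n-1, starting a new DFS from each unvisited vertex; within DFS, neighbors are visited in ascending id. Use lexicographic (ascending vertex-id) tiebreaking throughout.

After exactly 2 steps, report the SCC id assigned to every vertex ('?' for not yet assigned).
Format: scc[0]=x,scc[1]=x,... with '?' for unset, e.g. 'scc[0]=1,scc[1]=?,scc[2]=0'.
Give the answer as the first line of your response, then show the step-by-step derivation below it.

scc[0]=?,scc[1]=0,scc[2]=0,scc[3]=?,scc[4]=?

step 1: low=(low[0]=0,low[1]=1,low[2]=1,low[3]=?,low[4]=?); scc=(scc[0]=?,scc[1]=?,scc[2]=?,scc[3]=?,scc[4]=?)
step 2: low=(low[0]=0,low[1]=1,low[2]=1,low[3]=?,low[4]=?); scc=(scc[0]=?,scc[1]=0,scc[2]=0,scc[3]=?,scc[4]=?)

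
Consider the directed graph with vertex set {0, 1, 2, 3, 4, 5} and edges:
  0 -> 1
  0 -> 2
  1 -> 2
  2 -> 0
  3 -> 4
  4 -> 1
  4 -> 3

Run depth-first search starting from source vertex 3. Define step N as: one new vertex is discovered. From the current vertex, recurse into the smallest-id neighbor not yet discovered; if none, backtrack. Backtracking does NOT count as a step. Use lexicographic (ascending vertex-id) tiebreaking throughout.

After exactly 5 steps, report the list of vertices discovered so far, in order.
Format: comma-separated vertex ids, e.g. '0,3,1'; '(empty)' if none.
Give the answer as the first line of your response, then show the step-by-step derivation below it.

3,4,1,2,0

step 1: discover 3; path=3; order=3
step 2: discover 4; path=3>4; order=3,4
step 3: discover 1; path=3>4>1; order=3,4,1
step 4: discover 2; path=3>4>1>2; order=3,4,1,2
step 5: discover 0; path=3>4>1>2>0; order=3,4,1,2,0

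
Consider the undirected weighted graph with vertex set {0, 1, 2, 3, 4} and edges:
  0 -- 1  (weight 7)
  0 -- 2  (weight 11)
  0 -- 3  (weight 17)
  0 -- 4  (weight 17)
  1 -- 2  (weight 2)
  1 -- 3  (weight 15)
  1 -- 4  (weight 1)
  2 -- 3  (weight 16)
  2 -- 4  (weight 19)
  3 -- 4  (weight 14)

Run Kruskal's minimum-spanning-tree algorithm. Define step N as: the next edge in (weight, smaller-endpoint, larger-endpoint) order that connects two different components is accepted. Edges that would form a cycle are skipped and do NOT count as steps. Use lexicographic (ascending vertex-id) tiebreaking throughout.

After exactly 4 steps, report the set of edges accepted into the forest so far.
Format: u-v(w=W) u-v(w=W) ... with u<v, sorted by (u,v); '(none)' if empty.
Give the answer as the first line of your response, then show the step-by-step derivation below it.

0-1(w=7) 1-2(w=2) 1-4(w=1) 3-4(w=14)

step 1: add edge 1-4 (w=1); MST = {1-4(w=1)}
step 2: add edge 1-2 (w=2); MST = {1-2(w=2) 1-4(w=1)}
step 3: add edge 0-1 (w=7); MST = {0-1(w=7) 1-2(w=2) 1-4(w=1)}
step 4: add edge 3-4 (w=14); MST = {0-1(w=7) 1-2(w=2) 1-4(w=1) 3-4(w=14)}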